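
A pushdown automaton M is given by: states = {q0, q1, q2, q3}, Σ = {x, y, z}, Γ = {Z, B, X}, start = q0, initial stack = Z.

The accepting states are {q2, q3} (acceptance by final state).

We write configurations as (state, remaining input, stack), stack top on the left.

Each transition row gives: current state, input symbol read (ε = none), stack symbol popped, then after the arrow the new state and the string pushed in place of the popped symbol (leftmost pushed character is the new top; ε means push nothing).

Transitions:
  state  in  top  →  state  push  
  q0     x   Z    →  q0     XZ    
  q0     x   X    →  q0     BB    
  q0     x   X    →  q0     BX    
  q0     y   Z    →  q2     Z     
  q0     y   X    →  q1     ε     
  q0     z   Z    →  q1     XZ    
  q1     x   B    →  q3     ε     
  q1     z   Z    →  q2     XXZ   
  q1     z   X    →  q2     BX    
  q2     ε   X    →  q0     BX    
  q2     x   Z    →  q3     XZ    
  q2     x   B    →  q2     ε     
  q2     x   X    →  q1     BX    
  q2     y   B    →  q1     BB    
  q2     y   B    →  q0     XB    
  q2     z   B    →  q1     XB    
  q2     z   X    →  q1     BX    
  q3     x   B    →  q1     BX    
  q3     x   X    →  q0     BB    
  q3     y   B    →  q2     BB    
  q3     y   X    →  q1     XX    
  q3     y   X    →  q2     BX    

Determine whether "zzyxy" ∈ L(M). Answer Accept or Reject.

Accept

One accepting computation: (q0, zzyxy, Z) ⊢ (q1, zyxy, XZ) ⊢ (q2, yxy, BXZ) ⊢ (q1, xy, BBXZ) ⊢ (q3, y, BXZ) ⊢ (q2, ε, BBXZ)
All input consumed and state q2 ∈ F.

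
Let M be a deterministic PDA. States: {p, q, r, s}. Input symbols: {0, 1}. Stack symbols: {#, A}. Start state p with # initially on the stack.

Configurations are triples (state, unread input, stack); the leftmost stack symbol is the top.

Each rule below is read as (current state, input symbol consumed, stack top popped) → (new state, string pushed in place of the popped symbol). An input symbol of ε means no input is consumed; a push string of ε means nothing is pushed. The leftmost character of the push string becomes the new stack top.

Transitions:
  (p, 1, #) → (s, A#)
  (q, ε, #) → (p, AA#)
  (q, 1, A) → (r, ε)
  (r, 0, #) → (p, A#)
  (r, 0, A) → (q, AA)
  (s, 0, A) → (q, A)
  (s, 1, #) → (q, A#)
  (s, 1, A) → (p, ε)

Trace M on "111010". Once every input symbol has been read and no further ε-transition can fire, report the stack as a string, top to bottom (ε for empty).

A#

(p, 111010, #)
  read 1, top #: go to s, push A# → (s, 11010, A#)
  read 1, top A: go to p, push ε → (p, 1010, #)
  read 1, top #: go to s, push A# → (s, 010, A#)
  read 0, top A: go to q, push A → (q, 10, A#)
  read 1, top A: go to r, push ε → (r, 0, #)
  read 0, top #: go to p, push A# → (p, ε, A#)
All input consumed in state p with stack A#.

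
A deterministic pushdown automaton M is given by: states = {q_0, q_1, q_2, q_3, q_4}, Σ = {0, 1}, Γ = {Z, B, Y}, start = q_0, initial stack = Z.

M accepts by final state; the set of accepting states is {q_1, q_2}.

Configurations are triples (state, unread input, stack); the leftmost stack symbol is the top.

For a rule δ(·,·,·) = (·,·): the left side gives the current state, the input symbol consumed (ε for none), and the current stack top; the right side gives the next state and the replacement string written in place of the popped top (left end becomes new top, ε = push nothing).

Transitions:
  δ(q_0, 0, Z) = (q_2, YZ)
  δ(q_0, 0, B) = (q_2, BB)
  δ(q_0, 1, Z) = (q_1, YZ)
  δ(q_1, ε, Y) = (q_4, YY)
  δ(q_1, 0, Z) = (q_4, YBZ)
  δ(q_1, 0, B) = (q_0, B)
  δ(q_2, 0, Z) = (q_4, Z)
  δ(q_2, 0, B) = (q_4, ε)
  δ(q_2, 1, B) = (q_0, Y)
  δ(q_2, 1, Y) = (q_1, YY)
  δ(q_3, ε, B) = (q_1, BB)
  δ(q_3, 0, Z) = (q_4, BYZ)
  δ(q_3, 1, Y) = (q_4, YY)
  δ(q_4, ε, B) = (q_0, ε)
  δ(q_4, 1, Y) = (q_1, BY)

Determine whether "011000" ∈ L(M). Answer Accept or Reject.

(q_0, 011000, Z)
  read 0, top Z: go to q_2, push YZ → (q_2, 11000, YZ)
  read 1, top Y: go to q_1, push YY → (q_1, 1000, YYZ)
  ε-move, top Y: go to q_4, push YY → (q_4, 1000, YYYZ)
  read 1, top Y: go to q_1, push BY → (q_1, 000, BYYYZ)
  read 0, top B: go to q_0, push B → (q_0, 00, BYYYZ)
  read 0, top B: go to q_2, push BB → (q_2, 0, BBYYYZ)
  read 0, top B: go to q_4, push ε → (q_4, ε, BYYYZ)
  ε-move, top B: go to q_0, push ε → (q_0, ε, YYYZ)
All input consumed; state q_0 ∉ F and no further ε-move applies.

Reject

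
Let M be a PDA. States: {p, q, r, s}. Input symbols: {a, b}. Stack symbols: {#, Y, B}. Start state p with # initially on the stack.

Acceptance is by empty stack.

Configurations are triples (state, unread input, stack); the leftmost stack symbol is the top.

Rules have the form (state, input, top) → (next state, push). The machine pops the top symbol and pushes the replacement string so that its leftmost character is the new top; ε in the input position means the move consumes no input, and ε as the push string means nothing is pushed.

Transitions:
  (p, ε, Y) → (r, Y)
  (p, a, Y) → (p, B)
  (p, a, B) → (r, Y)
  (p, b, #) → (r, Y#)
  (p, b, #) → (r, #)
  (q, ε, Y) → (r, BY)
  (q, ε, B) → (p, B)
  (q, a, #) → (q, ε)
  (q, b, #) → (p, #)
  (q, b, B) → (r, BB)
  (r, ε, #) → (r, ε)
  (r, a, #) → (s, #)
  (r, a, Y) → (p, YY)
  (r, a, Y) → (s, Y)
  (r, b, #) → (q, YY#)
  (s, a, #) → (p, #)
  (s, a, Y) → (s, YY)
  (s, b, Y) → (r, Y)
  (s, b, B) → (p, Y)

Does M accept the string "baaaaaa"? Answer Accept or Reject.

Reject

No computation consumes all input and empties the stack.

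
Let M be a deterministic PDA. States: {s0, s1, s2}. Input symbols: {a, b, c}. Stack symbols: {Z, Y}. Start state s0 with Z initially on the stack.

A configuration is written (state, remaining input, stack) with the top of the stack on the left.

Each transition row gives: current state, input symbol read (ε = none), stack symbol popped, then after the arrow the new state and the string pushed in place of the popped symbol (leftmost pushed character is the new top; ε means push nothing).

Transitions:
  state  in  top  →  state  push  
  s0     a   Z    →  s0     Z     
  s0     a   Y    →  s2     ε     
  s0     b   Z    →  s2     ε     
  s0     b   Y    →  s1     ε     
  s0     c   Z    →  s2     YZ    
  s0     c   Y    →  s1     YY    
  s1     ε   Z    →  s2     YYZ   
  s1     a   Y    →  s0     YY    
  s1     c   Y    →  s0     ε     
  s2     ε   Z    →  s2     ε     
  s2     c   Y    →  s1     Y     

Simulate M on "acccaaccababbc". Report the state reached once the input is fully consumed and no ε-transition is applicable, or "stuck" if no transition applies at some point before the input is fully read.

(s0, acccaaccababbc, Z)
  read a, top Z: go to s0, push Z → (s0, cccaaccababbc, Z)
  read c, top Z: go to s2, push YZ → (s2, ccaaccababbc, YZ)
  read c, top Y: go to s1, push Y → (s1, caaccababbc, YZ)
  read c, top Y: go to s0, push ε → (s0, aaccababbc, Z)
  read a, top Z: go to s0, push Z → (s0, accababbc, Z)
  read a, top Z: go to s0, push Z → (s0, ccababbc, Z)
  read c, top Z: go to s2, push YZ → (s2, cababbc, YZ)
  read c, top Y: go to s1, push Y → (s1, ababbc, YZ)
  read a, top Y: go to s0, push YY → (s0, babbc, YYZ)
  read b, top Y: go to s1, push ε → (s1, abbc, YZ)
  read a, top Y: go to s0, push YY → (s0, bbc, YYZ)
  read b, top Y: go to s1, push ε → (s1, bc, YZ)
No transition for (s1, b, top Y); M blocks with input bc remaining.

stuck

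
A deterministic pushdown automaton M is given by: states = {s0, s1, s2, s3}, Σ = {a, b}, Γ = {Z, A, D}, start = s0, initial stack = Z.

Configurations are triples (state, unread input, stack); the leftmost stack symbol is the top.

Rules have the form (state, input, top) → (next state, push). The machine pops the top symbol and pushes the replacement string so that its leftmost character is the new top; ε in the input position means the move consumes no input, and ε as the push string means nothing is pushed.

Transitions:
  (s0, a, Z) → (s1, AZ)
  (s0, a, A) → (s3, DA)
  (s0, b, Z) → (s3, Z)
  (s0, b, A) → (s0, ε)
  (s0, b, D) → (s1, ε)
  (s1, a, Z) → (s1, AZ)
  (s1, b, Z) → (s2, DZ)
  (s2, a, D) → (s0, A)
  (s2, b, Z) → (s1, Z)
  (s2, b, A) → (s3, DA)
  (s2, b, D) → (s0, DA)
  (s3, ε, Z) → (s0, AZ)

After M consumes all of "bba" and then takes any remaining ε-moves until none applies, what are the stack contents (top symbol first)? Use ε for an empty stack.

AZ

(s0, bba, Z)
  read b, top Z: go to s3, push Z → (s3, ba, Z)
  ε-move, top Z: go to s0, push AZ → (s0, ba, AZ)
  read b, top A: go to s0, push ε → (s0, a, Z)
  read a, top Z: go to s1, push AZ → (s1, ε, AZ)
All input consumed in state s1 with stack AZ.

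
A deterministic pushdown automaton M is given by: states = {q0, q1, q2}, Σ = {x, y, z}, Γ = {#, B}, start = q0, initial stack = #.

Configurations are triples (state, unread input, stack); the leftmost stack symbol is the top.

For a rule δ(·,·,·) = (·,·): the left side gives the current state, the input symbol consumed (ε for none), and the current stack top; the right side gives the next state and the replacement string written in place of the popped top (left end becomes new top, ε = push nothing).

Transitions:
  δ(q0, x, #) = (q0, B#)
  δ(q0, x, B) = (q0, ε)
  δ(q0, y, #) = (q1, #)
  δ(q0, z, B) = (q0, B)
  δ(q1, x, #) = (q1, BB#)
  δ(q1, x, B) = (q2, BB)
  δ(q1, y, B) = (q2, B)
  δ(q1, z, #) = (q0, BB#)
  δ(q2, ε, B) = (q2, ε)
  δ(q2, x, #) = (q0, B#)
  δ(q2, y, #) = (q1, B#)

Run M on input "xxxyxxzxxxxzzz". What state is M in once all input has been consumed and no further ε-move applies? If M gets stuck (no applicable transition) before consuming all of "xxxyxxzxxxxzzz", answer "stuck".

stuck

(q0, xxxyxxzxxxxzzz, #)
  read x, top #: go to q0, push B# → (q0, xxyxxzxxxxzzz, B#)
  read x, top B: go to q0, push ε → (q0, xyxxzxxxxzzz, #)
  read x, top #: go to q0, push B# → (q0, yxxzxxxxzzz, B#)
No transition for (q0, y, top B); M blocks with input yxxzxxxxzzz remaining.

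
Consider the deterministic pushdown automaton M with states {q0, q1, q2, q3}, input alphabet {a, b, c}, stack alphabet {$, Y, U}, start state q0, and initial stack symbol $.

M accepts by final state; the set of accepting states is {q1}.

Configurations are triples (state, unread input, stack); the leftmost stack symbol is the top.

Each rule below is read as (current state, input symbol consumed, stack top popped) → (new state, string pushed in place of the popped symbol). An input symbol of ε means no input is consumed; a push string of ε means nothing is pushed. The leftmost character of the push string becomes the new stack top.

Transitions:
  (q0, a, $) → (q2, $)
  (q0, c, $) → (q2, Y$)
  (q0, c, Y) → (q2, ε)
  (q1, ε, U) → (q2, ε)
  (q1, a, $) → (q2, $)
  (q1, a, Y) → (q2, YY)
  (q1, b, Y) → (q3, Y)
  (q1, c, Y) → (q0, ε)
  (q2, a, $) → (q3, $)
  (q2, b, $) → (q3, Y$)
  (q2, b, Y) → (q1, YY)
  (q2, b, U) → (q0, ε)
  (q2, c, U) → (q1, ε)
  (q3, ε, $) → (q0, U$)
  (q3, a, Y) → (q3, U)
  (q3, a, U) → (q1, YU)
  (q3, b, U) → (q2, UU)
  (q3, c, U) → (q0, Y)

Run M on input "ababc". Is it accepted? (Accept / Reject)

Accept

(q0, ababc, $)
  read a, top $: go to q2, push $ → (q2, babc, $)
  read b, top $: go to q3, push Y$ → (q3, abc, Y$)
  read a, top Y: go to q3, push U → (q3, bc, U$)
  read b, top U: go to q2, push UU → (q2, c, UU$)
  read c, top U: go to q1, push ε → (q1, ε, U$)
All input consumed; state q1 ∈ F.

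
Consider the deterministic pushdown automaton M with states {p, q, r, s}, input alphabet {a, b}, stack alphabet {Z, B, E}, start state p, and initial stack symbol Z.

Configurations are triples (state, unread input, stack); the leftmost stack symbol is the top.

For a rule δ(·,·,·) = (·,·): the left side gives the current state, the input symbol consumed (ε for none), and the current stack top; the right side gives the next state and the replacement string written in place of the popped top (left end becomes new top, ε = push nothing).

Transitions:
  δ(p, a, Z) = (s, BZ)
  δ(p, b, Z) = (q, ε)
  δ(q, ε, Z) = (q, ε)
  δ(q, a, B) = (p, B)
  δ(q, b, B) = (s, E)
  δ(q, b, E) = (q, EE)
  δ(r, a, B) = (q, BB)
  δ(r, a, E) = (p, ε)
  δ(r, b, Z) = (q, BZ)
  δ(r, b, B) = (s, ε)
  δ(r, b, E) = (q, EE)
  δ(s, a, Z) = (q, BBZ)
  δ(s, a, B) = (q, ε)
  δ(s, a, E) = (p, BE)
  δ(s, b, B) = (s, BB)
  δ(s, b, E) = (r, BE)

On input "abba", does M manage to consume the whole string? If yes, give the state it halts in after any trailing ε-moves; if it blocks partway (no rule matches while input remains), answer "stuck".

(p, abba, Z)
  read a, top Z: go to s, push BZ → (s, bba, BZ)
  read b, top B: go to s, push BB → (s, ba, BBZ)
  read b, top B: go to s, push BB → (s, a, BBBZ)
  read a, top B: go to q, push ε → (q, ε, BBZ)
All input consumed; M is in state q.

q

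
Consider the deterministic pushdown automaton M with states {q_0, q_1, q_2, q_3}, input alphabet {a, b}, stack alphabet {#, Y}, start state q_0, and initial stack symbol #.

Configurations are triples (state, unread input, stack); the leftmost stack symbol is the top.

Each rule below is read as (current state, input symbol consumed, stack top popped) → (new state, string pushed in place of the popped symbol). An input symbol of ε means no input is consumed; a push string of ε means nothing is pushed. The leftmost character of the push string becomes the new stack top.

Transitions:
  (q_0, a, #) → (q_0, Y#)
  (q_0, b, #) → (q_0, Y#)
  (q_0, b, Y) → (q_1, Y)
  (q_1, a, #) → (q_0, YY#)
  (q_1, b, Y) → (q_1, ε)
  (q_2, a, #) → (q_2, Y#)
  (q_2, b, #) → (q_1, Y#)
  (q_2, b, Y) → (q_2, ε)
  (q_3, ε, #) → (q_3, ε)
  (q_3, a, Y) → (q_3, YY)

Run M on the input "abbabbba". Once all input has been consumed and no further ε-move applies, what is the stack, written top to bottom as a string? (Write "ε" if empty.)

(q_0, abbabbba, #)
  read a, top #: go to q_0, push Y# → (q_0, bbabbba, Y#)
  read b, top Y: go to q_1, push Y → (q_1, babbba, Y#)
  read b, top Y: go to q_1, push ε → (q_1, abbba, #)
  read a, top #: go to q_0, push YY# → (q_0, bbba, YY#)
  read b, top Y: go to q_1, push Y → (q_1, bba, YY#)
  read b, top Y: go to q_1, push ε → (q_1, ba, Y#)
  read b, top Y: go to q_1, push ε → (q_1, a, #)
  read a, top #: go to q_0, push YY# → (q_0, ε, YY#)
All input consumed in state q_0 with stack YY#.

YY#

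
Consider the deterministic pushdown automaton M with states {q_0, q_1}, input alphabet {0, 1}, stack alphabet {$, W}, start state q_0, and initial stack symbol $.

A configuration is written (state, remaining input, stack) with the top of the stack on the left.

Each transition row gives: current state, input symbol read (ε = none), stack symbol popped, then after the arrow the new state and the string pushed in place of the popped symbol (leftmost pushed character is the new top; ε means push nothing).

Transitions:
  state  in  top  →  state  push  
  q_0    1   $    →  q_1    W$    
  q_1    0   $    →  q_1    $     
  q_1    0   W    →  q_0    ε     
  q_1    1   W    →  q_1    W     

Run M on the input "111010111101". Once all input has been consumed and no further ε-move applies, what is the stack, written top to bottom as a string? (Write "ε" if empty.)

(q_0, 111010111101, $) ⊢ (q_1, 11010111101, W$) ⊢ (q_1, 1010111101, W$) ⊢ (q_1, 010111101, W$) ⊢ (q_0, 10111101, $) ⊢ (q_1, 0111101, W$) ⊢ (q_0, 111101, $) ⊢ (q_1, 11101, W$) ⊢ (q_1, 1101, W$) ⊢ (q_1, 101, W$) ⊢ (q_1, 01, W$) ⊢ (q_0, 1, $) ⊢ (q_1, ε, W$)
All input consumed in state q_1 with stack W$.

W$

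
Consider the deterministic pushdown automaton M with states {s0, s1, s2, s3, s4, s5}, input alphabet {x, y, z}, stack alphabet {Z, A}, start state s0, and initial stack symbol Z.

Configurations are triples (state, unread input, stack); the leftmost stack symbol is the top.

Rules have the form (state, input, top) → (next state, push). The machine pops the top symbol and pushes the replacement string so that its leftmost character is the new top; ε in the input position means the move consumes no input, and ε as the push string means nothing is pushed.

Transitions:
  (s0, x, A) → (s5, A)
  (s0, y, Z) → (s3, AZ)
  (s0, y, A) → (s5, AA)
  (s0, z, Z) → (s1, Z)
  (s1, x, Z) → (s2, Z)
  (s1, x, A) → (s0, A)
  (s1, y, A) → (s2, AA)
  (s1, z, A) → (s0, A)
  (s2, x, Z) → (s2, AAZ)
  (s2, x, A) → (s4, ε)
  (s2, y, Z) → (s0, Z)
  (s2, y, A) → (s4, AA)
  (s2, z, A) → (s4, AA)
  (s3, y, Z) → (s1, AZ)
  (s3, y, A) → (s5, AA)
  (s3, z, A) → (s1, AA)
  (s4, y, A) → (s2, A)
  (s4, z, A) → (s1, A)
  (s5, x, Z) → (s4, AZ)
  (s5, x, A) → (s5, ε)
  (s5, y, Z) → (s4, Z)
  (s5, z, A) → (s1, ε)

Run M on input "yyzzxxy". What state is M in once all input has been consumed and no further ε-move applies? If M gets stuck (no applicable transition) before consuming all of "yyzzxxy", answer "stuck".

s4

(s0, yyzzxxy, Z)
  read y, top Z: go to s3, push AZ → (s3, yzzxxy, AZ)
  read y, top A: go to s5, push AA → (s5, zzxxy, AAZ)
  read z, top A: go to s1, push ε → (s1, zxxy, AZ)
  read z, top A: go to s0, push A → (s0, xxy, AZ)
  read x, top A: go to s5, push A → (s5, xy, AZ)
  read x, top A: go to s5, push ε → (s5, y, Z)
  read y, top Z: go to s4, push Z → (s4, ε, Z)
All input consumed; M is in state s4.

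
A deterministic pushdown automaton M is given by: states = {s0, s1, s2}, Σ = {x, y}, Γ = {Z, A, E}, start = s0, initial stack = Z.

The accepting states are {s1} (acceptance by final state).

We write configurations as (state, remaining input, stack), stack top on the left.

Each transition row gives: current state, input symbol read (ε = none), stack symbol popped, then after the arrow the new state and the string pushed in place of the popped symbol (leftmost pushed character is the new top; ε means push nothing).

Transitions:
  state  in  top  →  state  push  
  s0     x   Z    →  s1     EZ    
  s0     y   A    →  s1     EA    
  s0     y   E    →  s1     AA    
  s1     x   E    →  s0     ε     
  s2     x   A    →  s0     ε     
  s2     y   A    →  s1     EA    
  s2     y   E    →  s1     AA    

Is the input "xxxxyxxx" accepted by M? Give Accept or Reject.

(s0, xxxxyxxx, Z) ⊢ (s1, xxxyxxx, EZ) ⊢ (s0, xxyxxx, Z) ⊢ (s1, xyxxx, EZ) ⊢ (s0, yxxx, Z)
No transition applies at (s0, yxxx, Z); input not fully consumed.

Reject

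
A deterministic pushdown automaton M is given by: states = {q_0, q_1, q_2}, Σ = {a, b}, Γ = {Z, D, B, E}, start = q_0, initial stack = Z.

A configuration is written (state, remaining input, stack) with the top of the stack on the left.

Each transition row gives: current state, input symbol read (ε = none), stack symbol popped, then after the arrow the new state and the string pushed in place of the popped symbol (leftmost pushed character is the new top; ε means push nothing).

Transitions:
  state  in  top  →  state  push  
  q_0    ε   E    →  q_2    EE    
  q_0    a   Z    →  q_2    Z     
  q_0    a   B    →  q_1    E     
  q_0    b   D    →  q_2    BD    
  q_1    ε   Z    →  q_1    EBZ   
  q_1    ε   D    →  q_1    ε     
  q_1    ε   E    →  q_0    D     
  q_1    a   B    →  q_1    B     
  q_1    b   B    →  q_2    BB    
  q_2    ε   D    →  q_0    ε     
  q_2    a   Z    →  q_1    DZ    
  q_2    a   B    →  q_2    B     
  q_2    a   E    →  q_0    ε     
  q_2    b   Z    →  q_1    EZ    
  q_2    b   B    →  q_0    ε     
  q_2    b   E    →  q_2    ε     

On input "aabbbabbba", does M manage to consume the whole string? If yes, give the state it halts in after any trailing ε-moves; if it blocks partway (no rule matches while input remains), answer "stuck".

stuck

(q_0, aabbbabbba, Z)
  read a, top Z: go to q_2, push Z → (q_2, abbbabbba, Z)
  read a, top Z: go to q_1, push DZ → (q_1, bbbabbba, DZ)
  ε-move, top D: go to q_1, push ε → (q_1, bbbabbba, Z)
  ε-move, top Z: go to q_1, push EBZ → (q_1, bbbabbba, EBZ)
  ε-move, top E: go to q_0, push D → (q_0, bbbabbba, DBZ)
  read b, top D: go to q_2, push BD → (q_2, bbabbba, BDBZ)
  read b, top B: go to q_0, push ε → (q_0, babbba, DBZ)
  read b, top D: go to q_2, push BD → (q_2, abbba, BDBZ)
  read a, top B: go to q_2, push B → (q_2, bbba, BDBZ)
  read b, top B: go to q_0, push ε → (q_0, bba, DBZ)
  read b, top D: go to q_2, push BD → (q_2, ba, BDBZ)
  read b, top B: go to q_0, push ε → (q_0, a, DBZ)
No transition for (q_0, a, top D); M blocks with input a remaining.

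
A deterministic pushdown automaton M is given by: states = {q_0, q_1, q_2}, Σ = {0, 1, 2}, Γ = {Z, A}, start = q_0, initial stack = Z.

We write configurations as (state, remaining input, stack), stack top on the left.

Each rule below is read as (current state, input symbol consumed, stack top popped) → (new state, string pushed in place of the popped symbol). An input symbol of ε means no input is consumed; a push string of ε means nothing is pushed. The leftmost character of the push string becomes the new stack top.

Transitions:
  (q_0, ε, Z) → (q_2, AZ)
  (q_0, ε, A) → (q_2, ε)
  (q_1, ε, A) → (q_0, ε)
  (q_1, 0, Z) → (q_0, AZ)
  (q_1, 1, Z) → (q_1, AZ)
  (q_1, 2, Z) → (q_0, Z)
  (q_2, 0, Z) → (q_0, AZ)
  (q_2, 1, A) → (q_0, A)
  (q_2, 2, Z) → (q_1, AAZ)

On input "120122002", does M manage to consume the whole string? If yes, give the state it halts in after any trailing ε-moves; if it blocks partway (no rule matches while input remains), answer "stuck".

stuck

(q_0, 120122002, Z)
  ε-move, top Z: go to q_2, push AZ → (q_2, 120122002, AZ)
  read 1, top A: go to q_0, push A → (q_0, 20122002, AZ)
  ε-move, top A: go to q_2, push ε → (q_2, 20122002, Z)
  read 2, top Z: go to q_1, push AAZ → (q_1, 0122002, AAZ)
  ε-move, top A: go to q_0, push ε → (q_0, 0122002, AZ)
  ε-move, top A: go to q_2, push ε → (q_2, 0122002, Z)
  read 0, top Z: go to q_0, push AZ → (q_0, 122002, AZ)
  ε-move, top A: go to q_2, push ε → (q_2, 122002, Z)
No transition for (q_2, 1, top Z); M blocks with input 122002 remaining.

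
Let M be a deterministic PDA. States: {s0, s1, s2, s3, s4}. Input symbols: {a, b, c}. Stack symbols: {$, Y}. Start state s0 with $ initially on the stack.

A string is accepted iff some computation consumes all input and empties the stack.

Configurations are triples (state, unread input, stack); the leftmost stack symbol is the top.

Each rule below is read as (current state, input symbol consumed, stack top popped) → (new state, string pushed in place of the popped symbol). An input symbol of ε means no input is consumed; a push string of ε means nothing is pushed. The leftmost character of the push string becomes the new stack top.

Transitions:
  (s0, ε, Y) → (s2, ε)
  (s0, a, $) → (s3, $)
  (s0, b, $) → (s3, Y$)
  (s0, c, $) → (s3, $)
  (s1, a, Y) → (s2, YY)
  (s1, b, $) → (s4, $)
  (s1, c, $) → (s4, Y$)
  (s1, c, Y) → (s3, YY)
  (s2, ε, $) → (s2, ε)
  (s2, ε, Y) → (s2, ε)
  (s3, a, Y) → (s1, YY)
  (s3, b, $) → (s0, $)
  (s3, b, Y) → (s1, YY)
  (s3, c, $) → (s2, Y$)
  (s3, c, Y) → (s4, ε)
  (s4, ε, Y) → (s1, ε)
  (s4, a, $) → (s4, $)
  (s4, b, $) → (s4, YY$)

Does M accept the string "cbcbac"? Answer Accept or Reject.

Accept

(s0, cbcbac, $)
  read c, top $: go to s3, push $ → (s3, bcbac, $)
  read b, top $: go to s0, push $ → (s0, cbac, $)
  read c, top $: go to s3, push $ → (s3, bac, $)
  read b, top $: go to s0, push $ → (s0, ac, $)
  read a, top $: go to s3, push $ → (s3, c, $)
  read c, top $: go to s2, push Y$ → (s2, ε, Y$)
  ε-move, top Y: go to s2, push ε → (s2, ε, $)
  ε-move, top $: go to s2, push ε → (s2, ε, ε)
All input consumed and the stack is empty.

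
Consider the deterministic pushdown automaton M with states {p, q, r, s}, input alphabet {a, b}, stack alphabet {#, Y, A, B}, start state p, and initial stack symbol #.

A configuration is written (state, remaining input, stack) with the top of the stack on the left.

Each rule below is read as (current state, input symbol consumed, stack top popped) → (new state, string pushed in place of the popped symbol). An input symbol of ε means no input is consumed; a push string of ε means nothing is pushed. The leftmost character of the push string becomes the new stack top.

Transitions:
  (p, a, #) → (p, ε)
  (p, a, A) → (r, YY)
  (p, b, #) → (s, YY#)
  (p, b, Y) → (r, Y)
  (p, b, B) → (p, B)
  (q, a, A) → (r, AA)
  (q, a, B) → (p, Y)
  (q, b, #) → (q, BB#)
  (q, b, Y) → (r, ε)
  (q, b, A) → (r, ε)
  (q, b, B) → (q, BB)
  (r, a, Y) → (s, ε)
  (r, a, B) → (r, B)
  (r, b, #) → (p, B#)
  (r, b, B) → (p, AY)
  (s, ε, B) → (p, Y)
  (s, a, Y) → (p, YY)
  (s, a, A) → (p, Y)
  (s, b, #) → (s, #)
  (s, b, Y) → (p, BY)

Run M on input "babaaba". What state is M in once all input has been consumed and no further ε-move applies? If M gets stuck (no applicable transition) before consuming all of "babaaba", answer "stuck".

(p, babaaba, #) ⊢ (s, abaaba, YY#) ⊢ (p, baaba, YYY#) ⊢ (r, aaba, YYY#) ⊢ (s, aba, YY#) ⊢ (p, ba, YYY#) ⊢ (r, a, YYY#) ⊢ (s, ε, YY#)
All input consumed; M is in state s.

s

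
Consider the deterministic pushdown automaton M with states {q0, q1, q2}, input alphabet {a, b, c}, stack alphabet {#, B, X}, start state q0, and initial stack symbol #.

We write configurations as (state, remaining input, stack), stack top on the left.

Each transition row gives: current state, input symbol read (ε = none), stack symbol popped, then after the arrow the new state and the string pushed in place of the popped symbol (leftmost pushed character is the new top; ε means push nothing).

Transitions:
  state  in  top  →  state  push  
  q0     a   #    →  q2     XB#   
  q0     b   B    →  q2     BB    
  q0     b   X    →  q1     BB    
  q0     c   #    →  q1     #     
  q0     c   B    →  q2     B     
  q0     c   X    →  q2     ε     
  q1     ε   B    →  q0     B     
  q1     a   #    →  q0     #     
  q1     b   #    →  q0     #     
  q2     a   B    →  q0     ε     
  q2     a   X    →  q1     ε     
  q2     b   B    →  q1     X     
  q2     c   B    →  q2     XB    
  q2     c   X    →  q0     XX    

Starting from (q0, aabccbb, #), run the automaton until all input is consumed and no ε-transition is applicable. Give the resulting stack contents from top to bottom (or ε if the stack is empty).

(q0, aabccbb, #)
  read a, top #: go to q2, push XB# → (q2, abccbb, XB#)
  read a, top X: go to q1, push ε → (q1, bccbb, B#)
  ε-move, top B: go to q0, push B → (q0, bccbb, B#)
  read b, top B: go to q2, push BB → (q2, ccbb, BB#)
  read c, top B: go to q2, push XB → (q2, cbb, XBB#)
  read c, top X: go to q0, push XX → (q0, bb, XXBB#)
  read b, top X: go to q1, push BB → (q1, b, BBXBB#)
  ε-move, top B: go to q0, push B → (q0, b, BBXBB#)
  read b, top B: go to q2, push BB → (q2, ε, BBBXBB#)
All input consumed in state q2 with stack BBBXBB#.

BBBXBB#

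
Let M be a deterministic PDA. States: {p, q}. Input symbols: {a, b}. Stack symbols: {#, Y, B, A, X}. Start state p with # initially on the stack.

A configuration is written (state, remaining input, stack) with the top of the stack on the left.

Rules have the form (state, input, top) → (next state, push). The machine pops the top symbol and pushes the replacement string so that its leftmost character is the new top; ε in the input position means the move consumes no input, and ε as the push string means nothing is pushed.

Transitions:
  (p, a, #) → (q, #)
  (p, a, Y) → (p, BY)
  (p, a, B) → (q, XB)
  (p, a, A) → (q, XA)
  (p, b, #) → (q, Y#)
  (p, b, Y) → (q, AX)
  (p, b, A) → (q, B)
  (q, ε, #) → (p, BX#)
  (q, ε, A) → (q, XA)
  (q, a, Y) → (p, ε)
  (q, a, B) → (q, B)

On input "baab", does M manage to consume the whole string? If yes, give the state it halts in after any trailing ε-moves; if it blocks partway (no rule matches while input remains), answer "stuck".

stuck

(p, baab, #) ⊢ (q, aab, Y#) ⊢ (p, ab, #) ⊢ (q, b, #) ⊢ (p, b, BX#)
No transition for (p, b, top B); M blocks with input b remaining.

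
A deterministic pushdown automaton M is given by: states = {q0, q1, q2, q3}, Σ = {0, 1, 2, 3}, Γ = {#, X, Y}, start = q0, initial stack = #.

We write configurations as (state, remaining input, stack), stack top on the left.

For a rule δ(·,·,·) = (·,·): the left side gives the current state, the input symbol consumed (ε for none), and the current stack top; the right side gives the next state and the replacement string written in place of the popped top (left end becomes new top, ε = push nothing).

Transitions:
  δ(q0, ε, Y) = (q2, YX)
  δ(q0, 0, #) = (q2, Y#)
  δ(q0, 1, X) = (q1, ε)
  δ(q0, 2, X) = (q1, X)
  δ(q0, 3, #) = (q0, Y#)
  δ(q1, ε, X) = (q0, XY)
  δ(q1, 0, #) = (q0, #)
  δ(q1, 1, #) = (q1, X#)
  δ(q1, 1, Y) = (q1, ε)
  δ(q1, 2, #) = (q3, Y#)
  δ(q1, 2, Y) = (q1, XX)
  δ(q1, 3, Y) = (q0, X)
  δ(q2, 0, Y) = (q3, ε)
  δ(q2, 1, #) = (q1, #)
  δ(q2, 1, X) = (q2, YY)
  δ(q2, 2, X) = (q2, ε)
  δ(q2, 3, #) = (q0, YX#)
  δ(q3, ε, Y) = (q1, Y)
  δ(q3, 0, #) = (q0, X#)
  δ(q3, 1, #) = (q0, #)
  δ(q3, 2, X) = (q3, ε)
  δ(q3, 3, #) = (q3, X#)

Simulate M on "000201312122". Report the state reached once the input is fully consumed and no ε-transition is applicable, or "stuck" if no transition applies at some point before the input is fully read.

stuck

(q0, 000201312122, #)
  read 0, top #: go to q2, push Y# → (q2, 00201312122, Y#)
  read 0, top Y: go to q3, push ε → (q3, 0201312122, #)
  read 0, top #: go to q0, push X# → (q0, 201312122, X#)
  read 2, top X: go to q1, push X → (q1, 01312122, X#)
  ε-move, top X: go to q0, push XY → (q0, 01312122, XY#)
No transition for (q0, 0, top X); M blocks with input 01312122 remaining.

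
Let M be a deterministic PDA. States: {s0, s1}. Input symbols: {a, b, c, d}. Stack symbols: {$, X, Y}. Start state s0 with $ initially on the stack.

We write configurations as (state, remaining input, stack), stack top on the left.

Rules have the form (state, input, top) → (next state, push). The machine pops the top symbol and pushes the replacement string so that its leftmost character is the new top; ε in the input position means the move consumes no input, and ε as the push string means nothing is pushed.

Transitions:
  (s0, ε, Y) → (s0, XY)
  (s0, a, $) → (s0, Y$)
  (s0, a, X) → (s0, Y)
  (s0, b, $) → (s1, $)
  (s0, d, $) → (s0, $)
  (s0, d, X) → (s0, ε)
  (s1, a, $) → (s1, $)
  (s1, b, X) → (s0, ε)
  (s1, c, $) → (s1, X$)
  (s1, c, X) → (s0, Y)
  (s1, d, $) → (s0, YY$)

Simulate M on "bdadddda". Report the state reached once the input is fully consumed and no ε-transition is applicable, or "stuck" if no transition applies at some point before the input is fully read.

s0

(s0, bdadddda, $)
  read b, top $: go to s1, push $ → (s1, dadddda, $)
  read d, top $: go to s0, push YY$ → (s0, adddda, YY$)
  ε-move, top Y: go to s0, push XY → (s0, adddda, XYY$)
  read a, top X: go to s0, push Y → (s0, dddda, YYY$)
  ε-move, top Y: go to s0, push XY → (s0, dddda, XYYY$)
  read d, top X: go to s0, push ε → (s0, ddda, YYY$)
  ε-move, top Y: go to s0, push XY → (s0, ddda, XYYY$)
  read d, top X: go to s0, push ε → (s0, dda, YYY$)
  ε-move, top Y: go to s0, push XY → (s0, dda, XYYY$)
  read d, top X: go to s0, push ε → (s0, da, YYY$)
  ε-move, top Y: go to s0, push XY → (s0, da, XYYY$)
  read d, top X: go to s0, push ε → (s0, a, YYY$)
  ε-move, top Y: go to s0, push XY → (s0, a, XYYY$)
  read a, top X: go to s0, push Y → (s0, ε, YYYY$)
  ε-move, top Y: go to s0, push XY → (s0, ε, XYYYY$)
All input consumed; M is in state s0.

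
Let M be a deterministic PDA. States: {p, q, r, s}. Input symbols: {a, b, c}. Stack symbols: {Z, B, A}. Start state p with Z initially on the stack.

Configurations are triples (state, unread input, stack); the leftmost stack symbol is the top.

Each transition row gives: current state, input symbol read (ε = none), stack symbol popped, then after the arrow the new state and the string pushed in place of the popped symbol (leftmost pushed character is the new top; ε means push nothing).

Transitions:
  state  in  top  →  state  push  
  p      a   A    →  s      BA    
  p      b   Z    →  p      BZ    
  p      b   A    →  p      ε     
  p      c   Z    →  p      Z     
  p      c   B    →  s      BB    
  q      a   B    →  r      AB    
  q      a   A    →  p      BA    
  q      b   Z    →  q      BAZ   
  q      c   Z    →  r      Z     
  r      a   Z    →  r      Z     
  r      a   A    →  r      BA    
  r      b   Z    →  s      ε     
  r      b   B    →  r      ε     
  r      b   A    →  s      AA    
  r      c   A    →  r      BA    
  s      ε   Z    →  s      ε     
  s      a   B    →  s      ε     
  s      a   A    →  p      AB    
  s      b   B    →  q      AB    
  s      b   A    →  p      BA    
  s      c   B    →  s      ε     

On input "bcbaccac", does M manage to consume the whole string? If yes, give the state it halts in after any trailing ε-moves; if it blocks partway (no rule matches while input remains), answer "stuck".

stuck

(p, bcbaccac, Z) ⊢ (p, cbaccac, BZ) ⊢ (s, baccac, BBZ) ⊢ (q, accac, ABBZ) ⊢ (p, ccac, BABBZ) ⊢ (s, cac, BBABBZ) ⊢ (s, ac, BABBZ) ⊢ (s, c, ABBZ)
No transition for (s, c, top A); M blocks with input c remaining.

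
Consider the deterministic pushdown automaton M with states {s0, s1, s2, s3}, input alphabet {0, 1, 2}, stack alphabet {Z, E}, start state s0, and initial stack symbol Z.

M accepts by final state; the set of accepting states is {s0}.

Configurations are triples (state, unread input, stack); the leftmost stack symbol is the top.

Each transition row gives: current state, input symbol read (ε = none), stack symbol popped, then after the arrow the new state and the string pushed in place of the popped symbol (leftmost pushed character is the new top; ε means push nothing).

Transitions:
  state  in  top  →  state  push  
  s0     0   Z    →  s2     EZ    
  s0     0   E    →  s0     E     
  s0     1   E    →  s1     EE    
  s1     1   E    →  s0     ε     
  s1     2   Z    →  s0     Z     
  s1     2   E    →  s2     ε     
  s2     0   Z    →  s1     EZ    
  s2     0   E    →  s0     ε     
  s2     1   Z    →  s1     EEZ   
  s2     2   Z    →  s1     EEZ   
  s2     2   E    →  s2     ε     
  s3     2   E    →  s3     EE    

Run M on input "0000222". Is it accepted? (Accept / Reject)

Reject

(s0, 0000222, Z)
  read 0, top Z: go to s2, push EZ → (s2, 000222, EZ)
  read 0, top E: go to s0, push ε → (s0, 00222, Z)
  read 0, top Z: go to s2, push EZ → (s2, 0222, EZ)
  read 0, top E: go to s0, push ε → (s0, 222, Z)
No transition applies at (s0, 222, Z); input not fully consumed.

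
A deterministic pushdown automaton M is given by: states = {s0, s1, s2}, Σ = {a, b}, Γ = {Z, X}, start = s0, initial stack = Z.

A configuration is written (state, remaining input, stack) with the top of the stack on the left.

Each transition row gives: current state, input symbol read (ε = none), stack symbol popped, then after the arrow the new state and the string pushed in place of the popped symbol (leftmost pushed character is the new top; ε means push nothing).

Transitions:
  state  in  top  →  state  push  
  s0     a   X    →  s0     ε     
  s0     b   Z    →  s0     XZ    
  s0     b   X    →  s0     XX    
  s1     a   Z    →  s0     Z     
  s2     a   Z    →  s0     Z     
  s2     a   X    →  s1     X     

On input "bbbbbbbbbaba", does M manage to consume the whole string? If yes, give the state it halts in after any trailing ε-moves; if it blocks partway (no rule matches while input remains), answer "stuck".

(s0, bbbbbbbbbaba, Z) ⊢ (s0, bbbbbbbbaba, XZ) ⊢ (s0, bbbbbbbaba, XXZ) ⊢ (s0, bbbbbbaba, XXXZ) ⊢ (s0, bbbbbaba, XXXXZ) ⊢ (s0, bbbbaba, XXXXXZ) ⊢ (s0, bbbaba, XXXXXXZ) ⊢ (s0, bbaba, XXXXXXXZ) ⊢ (s0, baba, XXXXXXXXZ) ⊢ (s0, aba, XXXXXXXXXZ) ⊢ (s0, ba, XXXXXXXXZ) ⊢ (s0, a, XXXXXXXXXZ) ⊢ (s0, ε, XXXXXXXXZ)
All input consumed; M is in state s0.

s0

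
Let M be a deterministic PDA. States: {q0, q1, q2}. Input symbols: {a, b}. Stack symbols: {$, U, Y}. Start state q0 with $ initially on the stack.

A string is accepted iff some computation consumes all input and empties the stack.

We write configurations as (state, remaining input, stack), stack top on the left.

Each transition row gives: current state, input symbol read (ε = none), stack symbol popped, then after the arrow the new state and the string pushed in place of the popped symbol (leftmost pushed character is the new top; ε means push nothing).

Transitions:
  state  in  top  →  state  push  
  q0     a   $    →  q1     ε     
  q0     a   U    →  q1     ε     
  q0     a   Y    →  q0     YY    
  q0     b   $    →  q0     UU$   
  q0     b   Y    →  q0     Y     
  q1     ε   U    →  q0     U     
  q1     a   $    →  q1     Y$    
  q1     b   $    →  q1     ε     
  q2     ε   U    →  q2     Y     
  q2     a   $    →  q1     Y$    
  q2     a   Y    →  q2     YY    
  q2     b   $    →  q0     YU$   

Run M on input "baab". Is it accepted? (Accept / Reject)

(q0, baab, $) ⊢ (q0, aab, UU$) ⊢ (q1, ab, U$) ⊢ (q0, ab, U$) ⊢ (q1, b, $) ⊢ (q1, ε, ε)
All input consumed and the stack is empty.

Accept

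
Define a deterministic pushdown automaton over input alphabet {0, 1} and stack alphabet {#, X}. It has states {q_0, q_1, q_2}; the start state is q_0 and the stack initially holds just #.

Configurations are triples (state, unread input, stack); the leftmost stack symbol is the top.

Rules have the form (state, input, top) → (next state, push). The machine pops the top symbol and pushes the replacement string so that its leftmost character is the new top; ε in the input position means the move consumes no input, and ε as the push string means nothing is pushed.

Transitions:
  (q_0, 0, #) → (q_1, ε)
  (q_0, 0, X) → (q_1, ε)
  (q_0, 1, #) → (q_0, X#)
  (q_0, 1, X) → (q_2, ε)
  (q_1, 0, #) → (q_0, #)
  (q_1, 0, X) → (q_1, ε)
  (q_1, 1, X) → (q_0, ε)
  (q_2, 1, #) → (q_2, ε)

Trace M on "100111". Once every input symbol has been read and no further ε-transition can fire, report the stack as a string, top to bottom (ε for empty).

(q_0, 100111, #)
  read 1, top #: go to q_0, push X# → (q_0, 00111, X#)
  read 0, top X: go to q_1, push ε → (q_1, 0111, #)
  read 0, top #: go to q_0, push # → (q_0, 111, #)
  read 1, top #: go to q_0, push X# → (q_0, 11, X#)
  read 1, top X: go to q_2, push ε → (q_2, 1, #)
  read 1, top #: go to q_2, push ε → (q_2, ε, ε)
All input consumed in state q_2 with stack ε.

ε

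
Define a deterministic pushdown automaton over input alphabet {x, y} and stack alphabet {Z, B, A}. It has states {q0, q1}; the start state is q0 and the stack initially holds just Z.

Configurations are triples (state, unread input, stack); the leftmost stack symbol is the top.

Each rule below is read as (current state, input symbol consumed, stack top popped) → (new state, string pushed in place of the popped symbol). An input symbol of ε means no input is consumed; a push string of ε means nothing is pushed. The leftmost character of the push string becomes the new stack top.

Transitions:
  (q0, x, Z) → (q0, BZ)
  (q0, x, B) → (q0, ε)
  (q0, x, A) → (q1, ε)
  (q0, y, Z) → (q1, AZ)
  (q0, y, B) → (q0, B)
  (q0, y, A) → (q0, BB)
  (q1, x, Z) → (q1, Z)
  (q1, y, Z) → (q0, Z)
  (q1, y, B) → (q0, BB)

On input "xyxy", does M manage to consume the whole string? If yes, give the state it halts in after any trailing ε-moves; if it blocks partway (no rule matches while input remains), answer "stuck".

q1

(q0, xyxy, Z)
  read x, top Z: go to q0, push BZ → (q0, yxy, BZ)
  read y, top B: go to q0, push B → (q0, xy, BZ)
  read x, top B: go to q0, push ε → (q0, y, Z)
  read y, top Z: go to q1, push AZ → (q1, ε, AZ)
All input consumed; M is in state q1.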